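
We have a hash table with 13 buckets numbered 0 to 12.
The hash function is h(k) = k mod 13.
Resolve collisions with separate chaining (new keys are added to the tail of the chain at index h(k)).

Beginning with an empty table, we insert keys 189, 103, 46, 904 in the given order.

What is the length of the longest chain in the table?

3

189 -> bucket 7
103 -> bucket 12
46 -> bucket 7 (collision)
904 -> bucket 7 (collision)
Final buckets:
0: —
1: —
2: —
3: —
4: —
5: —
6: —
7: 189 -> 46 -> 904
8: —
9: —
10: —
11: —
12: 103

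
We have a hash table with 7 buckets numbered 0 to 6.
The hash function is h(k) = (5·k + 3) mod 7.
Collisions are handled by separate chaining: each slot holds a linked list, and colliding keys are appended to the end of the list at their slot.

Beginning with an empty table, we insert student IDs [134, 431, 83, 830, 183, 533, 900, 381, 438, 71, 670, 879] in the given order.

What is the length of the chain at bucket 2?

Insert 134: h=1, bucket 1 empty -> new chain.
Insert 431: h=2, bucket 2 empty -> new chain.
Insert 83: h=5, bucket 5 empty -> new chain.
Insert 830: h=2, bucket 2 nonempty -> append to chain.
Insert 183: h=1, bucket 1 nonempty -> append to chain.
Insert 533: h=1, bucket 1 nonempty -> append to chain.
Insert 900: h=2, bucket 2 nonempty -> append to chain.
Insert 381: h=4, bucket 4 empty -> new chain.
Insert 438: h=2, bucket 2 nonempty -> append to chain.
Insert 71: h=1, bucket 1 nonempty -> append to chain.
Insert 670: h=0, bucket 0 empty -> new chain.
Insert 879: h=2, bucket 2 nonempty -> append to chain.
Final buckets:
0: 670
1: 134 -> 183 -> 533 -> 71
2: 431 -> 830 -> 900 -> 438 -> 879
3: _
4: 381
5: 83
6: _

5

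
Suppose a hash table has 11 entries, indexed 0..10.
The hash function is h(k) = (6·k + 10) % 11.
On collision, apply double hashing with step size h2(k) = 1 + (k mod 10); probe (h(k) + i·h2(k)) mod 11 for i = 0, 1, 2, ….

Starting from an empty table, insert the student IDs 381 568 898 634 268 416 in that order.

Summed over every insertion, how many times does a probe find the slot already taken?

4

381: h=8 → slot 8
568: h=8, h2=9, probe 8,6 → slot 6
898: h=8, h2=9, probe 8,6,4 → slot 4
634: h=8, h2=5, probe 8,2 → slot 2
268: h=1 → slot 1
416: h=9 → slot 9
Table: [., 268, 634, ., 898, ., 568, ., 381, 416, .]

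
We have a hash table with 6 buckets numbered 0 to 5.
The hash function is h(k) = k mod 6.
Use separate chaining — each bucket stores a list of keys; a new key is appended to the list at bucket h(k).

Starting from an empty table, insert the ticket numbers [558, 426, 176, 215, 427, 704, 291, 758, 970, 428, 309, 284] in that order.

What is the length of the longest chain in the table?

5

558 -> bucket 0
426 -> bucket 0 (collision)
176 -> bucket 2
215 -> bucket 5
427 -> bucket 1
704 -> bucket 2 (collision)
291 -> bucket 3
758 -> bucket 2 (collision)
970 -> bucket 4
428 -> bucket 2 (collision)
309 -> bucket 3 (collision)
284 -> bucket 2 (collision)
Final buckets:
0: 558 -> 426
1: 427
2: 176 -> 704 -> 758 -> 428 -> 284
3: 291 -> 309
4: 970
5: 215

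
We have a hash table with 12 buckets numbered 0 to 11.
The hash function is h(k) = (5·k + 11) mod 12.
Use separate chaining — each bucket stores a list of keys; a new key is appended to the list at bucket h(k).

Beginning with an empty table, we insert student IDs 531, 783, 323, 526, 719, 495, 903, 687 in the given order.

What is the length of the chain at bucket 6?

Insert 531: h=2, bucket 2 empty -> new chain.
Insert 783: h=2, bucket 2 nonempty -> append to chain.
Insert 323: h=6, bucket 6 empty -> new chain.
Insert 526: h=1, bucket 1 empty -> new chain.
Insert 719: h=6, bucket 6 nonempty -> append to chain.
Insert 495: h=2, bucket 2 nonempty -> append to chain.
Insert 903: h=2, bucket 2 nonempty -> append to chain.
Insert 687: h=2, bucket 2 nonempty -> append to chain.
Final buckets:
0: —
1: 526
2: 531 -> 783 -> 495 -> 903 -> 687
3: —
4: —
5: —
6: 323 -> 719
7: —
8: —
9: —
10: —
11: —

2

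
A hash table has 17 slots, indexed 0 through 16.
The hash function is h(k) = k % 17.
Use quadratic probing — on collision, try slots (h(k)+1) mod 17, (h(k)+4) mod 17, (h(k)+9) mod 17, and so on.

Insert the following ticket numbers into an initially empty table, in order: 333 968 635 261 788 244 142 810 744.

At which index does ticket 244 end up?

5

333 hashes to 10; slot 10 is free => place at 10.
968 hashes to 16; slot 16 is free => place at 16.
635 hashes to 6; slot 6 is free => place at 6.
261 hashes to 6; 6 taken => place at 7.
788 hashes to 6; 6,7,10 taken => place at 15.
244 hashes to 6; 6,7,10,15 taken => place at 5.
142 hashes to 6; 6,7,10,15,5 taken => place at 14.
810 hashes to 11; slot 11 is free => place at 11.
744 hashes to 13; slot 13 is free => place at 13.
Table: [_, _, _, _, _, 244, 635, 261, _, _, 333, 810, _, 744, 142, 788, 968]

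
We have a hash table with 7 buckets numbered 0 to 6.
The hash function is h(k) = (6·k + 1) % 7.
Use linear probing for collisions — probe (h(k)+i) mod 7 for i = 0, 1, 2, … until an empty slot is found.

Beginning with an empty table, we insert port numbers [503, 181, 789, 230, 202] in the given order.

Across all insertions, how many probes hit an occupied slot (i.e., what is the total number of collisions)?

Insert 503: h=2, slot 2 empty → index 2.
Insert 181: h=2, slot 2 occupied → index 3.
Insert 789: h=3, slot 3 occupied → index 4.
Insert 230: h=2, slots 2,3,4 occupied → index 5.
Insert 202: h=2, slots 2,3,4,5 occupied → index 6.
Table: [_, _, 503, 181, 789, 230, 202]

9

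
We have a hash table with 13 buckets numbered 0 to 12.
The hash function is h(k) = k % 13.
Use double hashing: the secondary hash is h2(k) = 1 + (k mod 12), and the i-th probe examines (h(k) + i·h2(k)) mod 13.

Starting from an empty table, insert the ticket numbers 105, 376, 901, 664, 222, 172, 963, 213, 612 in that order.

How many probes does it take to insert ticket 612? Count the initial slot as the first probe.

7

105: h=1 → slot 1
376: h=12 → slot 12
901: h=4 → slot 4
664: h=1, h2=5, probe 1,6 → slot 6
222: h=1, h2=7, probe 1,8 → slot 8
172: h=3 → slot 3
963: h=1, h2=4, probe 1,5 → slot 5
213: h=5, h2=10, probe 5,2 → slot 2
612: h=1, h2=1, probe 1,2,3,4,5,6,7 → slot 7
Table: [—, 105, 213, 172, 901, 963, 664, 612, 222, —, —, —, 376]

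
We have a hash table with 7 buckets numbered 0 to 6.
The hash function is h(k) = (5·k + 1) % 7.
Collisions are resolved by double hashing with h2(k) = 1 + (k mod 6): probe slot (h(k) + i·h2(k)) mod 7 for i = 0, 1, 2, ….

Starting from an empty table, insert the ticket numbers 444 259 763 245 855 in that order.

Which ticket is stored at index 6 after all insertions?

Insert 444: h=2, slot 2 empty => index 2.
Insert 259: h=1, slot 1 empty => index 1.
Insert 763: h=1, h2=2, slot 1 occupied => index 3.
Insert 245: h=1, h2=6, slot 1 occupied => index 0.
Insert 855: h=6, slot 6 empty => index 6.
Table: [245, 259, 444, 763, ∅, ∅, 855]

855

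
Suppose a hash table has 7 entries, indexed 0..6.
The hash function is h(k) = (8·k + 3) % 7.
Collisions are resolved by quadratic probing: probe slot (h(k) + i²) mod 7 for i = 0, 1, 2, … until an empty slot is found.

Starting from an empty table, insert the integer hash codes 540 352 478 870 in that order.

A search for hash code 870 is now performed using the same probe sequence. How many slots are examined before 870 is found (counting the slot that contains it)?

3

540 hashes to 4; slot 4 is free → place at 4.
352 hashes to 5; slot 5 is free → place at 5.
478 hashes to 5; 5 taken → place at 6.
870 hashes to 5; 5,6 taken → place at 2.
Table: [∅, ∅, 870, ∅, 540, 352, 478]
Lookup 870: h=5, probe 5,6,2 → found at 2.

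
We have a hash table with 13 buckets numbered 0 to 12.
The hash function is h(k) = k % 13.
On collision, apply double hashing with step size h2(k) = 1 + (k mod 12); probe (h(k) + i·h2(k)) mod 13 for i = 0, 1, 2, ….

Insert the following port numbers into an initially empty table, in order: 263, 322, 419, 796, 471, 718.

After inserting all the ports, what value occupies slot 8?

263 hashes to 3; slot 3 is free => place at 3.
322 hashes to 10; slot 10 is free => place at 10.
419 hashes to 3, h2=12; 3 taken => place at 2.
796 hashes to 3, h2=5; 3 taken => place at 8.
471 hashes to 3, h2=4; 3 taken => place at 7.
718 hashes to 3, h2=11; 3 taken => place at 1.
Table: [_, 718, 419, 263, _, _, _, 471, 796, _, 322, _, _]

796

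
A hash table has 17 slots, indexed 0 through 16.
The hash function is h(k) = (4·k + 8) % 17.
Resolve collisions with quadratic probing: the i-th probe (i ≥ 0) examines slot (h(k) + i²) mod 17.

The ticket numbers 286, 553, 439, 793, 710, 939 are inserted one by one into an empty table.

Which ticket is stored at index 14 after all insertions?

439

286 hashes to 13; slot 13 is free => place at 13.
553 hashes to 10; slot 10 is free => place at 10.
439 hashes to 13; 13 taken => place at 14.
793 hashes to 1; slot 1 is free => place at 1.
710 hashes to 9; slot 9 is free => place at 9.
939 hashes to 7; slot 7 is free => place at 7.
Table: [∅, 793, ∅, ∅, ∅, ∅, ∅, 939, ∅, 710, 553, ∅, ∅, 286, 439, ∅, ∅]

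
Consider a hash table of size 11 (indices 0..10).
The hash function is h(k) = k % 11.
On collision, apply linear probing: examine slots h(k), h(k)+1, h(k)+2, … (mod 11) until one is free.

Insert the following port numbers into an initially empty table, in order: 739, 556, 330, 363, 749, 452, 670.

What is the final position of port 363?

739: h=2 => slot 2
556: h=6 => slot 6
330: h=0 => slot 0
363: h=0, probe 0,1 => slot 1
749: h=1, probe 1,2,3 => slot 3
452: h=1, probe 1,2,3,4 => slot 4
670: h=10 => slot 10
Table: [330, 363, 739, 749, 452, ∅, 556, ∅, ∅, ∅, 670]

1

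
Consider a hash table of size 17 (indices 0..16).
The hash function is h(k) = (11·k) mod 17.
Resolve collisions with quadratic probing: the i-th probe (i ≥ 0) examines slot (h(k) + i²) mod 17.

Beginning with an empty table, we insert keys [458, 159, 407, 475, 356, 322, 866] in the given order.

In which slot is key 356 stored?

458 hashes to 6; slot 6 is free => place at 6.
159 hashes to 15; slot 15 is free => place at 15.
407 hashes to 6; 6 taken => place at 7.
475 hashes to 6; 6,7 taken => place at 10.
356 hashes to 6; 6,7,10,15 taken => place at 5.
322 hashes to 6; 6,7,10,15,5 taken => place at 14.
866 hashes to 6; 6,7,10,15,5,14 taken => place at 8.
Table: [—, —, —, —, —, 356, 458, 407, 866, —, 475, —, —, —, 322, 159, —]

5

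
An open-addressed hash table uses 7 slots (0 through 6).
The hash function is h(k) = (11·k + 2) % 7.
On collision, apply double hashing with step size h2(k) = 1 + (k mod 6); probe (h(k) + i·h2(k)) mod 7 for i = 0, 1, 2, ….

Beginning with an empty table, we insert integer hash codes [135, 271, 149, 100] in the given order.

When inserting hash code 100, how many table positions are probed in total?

135 hashes to 3; slot 3 is free -> place at 3.
271 hashes to 1; slot 1 is free -> place at 1.
149 hashes to 3, h2=6; 3 taken -> place at 2.
100 hashes to 3, h2=5; 3,1 taken -> place at 6.
Table: [—, 271, 149, 135, —, —, 100]

3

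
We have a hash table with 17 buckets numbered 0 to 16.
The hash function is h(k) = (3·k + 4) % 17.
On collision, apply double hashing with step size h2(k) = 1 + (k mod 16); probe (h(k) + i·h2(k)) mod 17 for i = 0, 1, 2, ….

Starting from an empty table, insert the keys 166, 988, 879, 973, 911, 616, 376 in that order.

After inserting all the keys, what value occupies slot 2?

376

166 hashes to 9; slot 9 is free => place at 9.
988 hashes to 10; slot 10 is free => place at 10.
879 hashes to 6; slot 6 is free => place at 6.
973 hashes to 16; slot 16 is free => place at 16.
911 hashes to 0; slot 0 is free => place at 0.
616 hashes to 16, h2=9; 16 taken => place at 8.
376 hashes to 10, h2=9; 10 taken => place at 2.
Table: [911, —, 376, —, —, —, 879, —, 616, 166, 988, —, —, —, —, —, 973]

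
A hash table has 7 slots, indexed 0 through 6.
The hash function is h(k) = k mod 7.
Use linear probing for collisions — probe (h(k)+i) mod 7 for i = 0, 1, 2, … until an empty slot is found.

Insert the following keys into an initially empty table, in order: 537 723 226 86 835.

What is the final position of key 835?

6

537: h=5 → slot 5
723: h=2 → slot 2
226: h=2, probe 2,3 → slot 3
86: h=2, probe 2,3,4 → slot 4
835: h=2, probe 2,3,4,5,6 → slot 6
Table: [-, -, 723, 226, 86, 537, 835]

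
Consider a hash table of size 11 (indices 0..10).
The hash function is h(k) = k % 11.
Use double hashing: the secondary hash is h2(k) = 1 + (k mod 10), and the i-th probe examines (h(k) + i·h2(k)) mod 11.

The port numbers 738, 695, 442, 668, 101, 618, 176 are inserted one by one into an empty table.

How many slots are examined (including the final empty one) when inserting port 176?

2

738: h=1 -> slot 1
695: h=2 -> slot 2
442: h=2, h2=3, probe 2,5 -> slot 5
668: h=8 -> slot 8
101: h=2, h2=2, probe 2,4 -> slot 4
618: h=2, h2=9, probe 2,0 -> slot 0
176: h=0, h2=7, probe 0,7 -> slot 7
Table: [618, 738, 695, _, 101, 442, _, 176, 668, _, _]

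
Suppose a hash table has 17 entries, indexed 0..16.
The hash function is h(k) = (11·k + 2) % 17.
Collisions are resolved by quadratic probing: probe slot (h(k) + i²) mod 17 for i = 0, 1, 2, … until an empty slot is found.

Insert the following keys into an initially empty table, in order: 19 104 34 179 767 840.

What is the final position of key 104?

19: h=7 → slot 7
104: h=7, probe 7,8 → slot 8
34: h=2 → slot 2
179: h=16 → slot 16
767: h=7, probe 7,8,11 → slot 11
840: h=11, probe 11,12 → slot 12
Table: [_, _, 34, _, _, _, _, 19, 104, _, _, 767, 840, _, _, _, 179]

8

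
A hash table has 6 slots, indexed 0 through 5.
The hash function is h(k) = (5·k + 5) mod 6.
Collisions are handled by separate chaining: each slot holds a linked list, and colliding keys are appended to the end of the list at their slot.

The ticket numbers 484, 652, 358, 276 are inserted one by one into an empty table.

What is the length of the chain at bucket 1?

3

484 → bucket 1
652 → bucket 1 (collision)
358 → bucket 1 (collision)
276 → bucket 5
Final buckets:
0: .
1: 484 -> 652 -> 358
2: .
3: .
4: .
5: 276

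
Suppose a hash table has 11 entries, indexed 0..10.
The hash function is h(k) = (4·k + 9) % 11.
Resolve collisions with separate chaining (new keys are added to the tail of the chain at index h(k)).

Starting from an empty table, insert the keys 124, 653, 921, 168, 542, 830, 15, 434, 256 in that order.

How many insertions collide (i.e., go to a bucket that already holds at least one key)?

124 -> bucket 10
653 -> bucket 3
921 -> bucket 8
168 -> bucket 10 (collision)
542 -> bucket 10 (collision)
830 -> bucket 7
15 -> bucket 3 (collision)
434 -> bucket 7 (collision)
256 -> bucket 10 (collision)
Final buckets:
0: .
1: .
2: .
3: 653 -> 15
4: .
5: .
6: .
7: 830 -> 434
8: 921
9: .
10: 124 -> 168 -> 542 -> 256

5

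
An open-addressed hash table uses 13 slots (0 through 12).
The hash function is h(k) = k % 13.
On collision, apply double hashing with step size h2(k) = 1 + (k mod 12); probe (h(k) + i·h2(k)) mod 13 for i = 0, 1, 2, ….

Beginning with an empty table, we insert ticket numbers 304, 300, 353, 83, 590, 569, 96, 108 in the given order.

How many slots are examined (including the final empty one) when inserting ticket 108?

304: h=5 → slot 5
300: h=1 → slot 1
353: h=2 → slot 2
83: h=5, h2=12, probe 5,4 → slot 4
590: h=5, h2=3, probe 5,8 → slot 8
569: h=10 → slot 10
96: h=5, h2=1, probe 5,6 → slot 6
108: h=4, h2=1, probe 4,5,6,7 → slot 7
Table: [—, 300, 353, —, 83, 304, 96, 108, 590, —, 569, —, —]

4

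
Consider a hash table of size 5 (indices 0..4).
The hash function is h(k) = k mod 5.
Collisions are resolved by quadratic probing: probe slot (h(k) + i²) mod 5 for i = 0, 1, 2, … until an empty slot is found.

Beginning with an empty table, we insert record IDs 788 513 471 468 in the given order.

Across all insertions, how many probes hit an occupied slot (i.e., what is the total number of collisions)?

Insert 788: h=3, slot 3 empty -> index 3.
Insert 513: h=3, slot 3 occupied -> index 4.
Insert 471: h=1, slot 1 empty -> index 1.
Insert 468: h=3, slots 3,4 occupied -> index 2.
Table: [., 471, 468, 788, 513]

3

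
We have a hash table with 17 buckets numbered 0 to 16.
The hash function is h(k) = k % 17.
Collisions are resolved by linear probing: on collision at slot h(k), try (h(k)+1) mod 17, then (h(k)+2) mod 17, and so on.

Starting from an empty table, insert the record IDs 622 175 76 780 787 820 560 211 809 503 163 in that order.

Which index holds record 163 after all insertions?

13

Insert 622: h=10, slot 10 empty -> index 10.
Insert 175: h=5, slot 5 empty -> index 5.
Insert 76: h=8, slot 8 empty -> index 8.
Insert 780: h=15, slot 15 empty -> index 15.
Insert 787: h=5, slot 5 occupied -> index 6.
Insert 820: h=4, slot 4 empty -> index 4.
Insert 560: h=16, slot 16 empty -> index 16.
Insert 211: h=7, slot 7 empty -> index 7.
Insert 809: h=10, slot 10 occupied -> index 11.
Insert 503: h=10, slots 10,11 occupied -> index 12.
Insert 163: h=10, slots 10,11,12 occupied -> index 13.
Table: [_, _, _, _, 820, 175, 787, 211, 76, _, 622, 809, 503, 163, _, 780, 560]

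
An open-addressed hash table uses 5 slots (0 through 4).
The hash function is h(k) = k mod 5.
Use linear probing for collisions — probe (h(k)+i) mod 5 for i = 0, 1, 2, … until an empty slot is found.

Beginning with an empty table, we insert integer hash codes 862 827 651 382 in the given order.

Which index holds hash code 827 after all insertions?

862: h=2 → slot 2
827: h=2, probe 2,3 → slot 3
651: h=1 → slot 1
382: h=2, probe 2,3,4 → slot 4
Table: [-, 651, 862, 827, 382]

3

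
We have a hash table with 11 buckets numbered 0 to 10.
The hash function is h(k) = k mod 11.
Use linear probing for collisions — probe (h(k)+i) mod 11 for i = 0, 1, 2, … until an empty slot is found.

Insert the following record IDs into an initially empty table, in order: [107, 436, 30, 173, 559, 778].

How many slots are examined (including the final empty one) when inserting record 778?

5

Insert 107: h=8, slot 8 empty → index 8.
Insert 436: h=7, slot 7 empty → index 7.
Insert 30: h=8, slot 8 occupied → index 9.
Insert 173: h=8, slots 8,9 occupied → index 10.
Insert 559: h=9, slots 9,10 occupied → index 0.
Insert 778: h=8, slots 8,9,10,0 occupied → index 1.
Table: [559, 778, ., ., ., ., ., 436, 107, 30, 173]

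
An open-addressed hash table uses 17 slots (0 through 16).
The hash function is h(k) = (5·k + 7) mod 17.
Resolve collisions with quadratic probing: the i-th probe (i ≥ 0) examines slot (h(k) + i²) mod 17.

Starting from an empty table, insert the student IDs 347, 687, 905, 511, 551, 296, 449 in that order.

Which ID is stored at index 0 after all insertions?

Insert 347: h=8, slot 8 empty => index 8.
Insert 687: h=8, slot 8 occupied => index 9.
Insert 905: h=10, slot 10 empty => index 10.
Insert 511: h=12, slot 12 empty => index 12.
Insert 551: h=8, slots 8,9,12 occupied => index 0.
Insert 296: h=8, slots 8,9,12,0 occupied => index 7.
Insert 449: h=8, slots 8,9,12,0,7 occupied => index 16.
Table: [551, -, -, -, -, -, -, 296, 347, 687, 905, -, 511, -, -, -, 449]

551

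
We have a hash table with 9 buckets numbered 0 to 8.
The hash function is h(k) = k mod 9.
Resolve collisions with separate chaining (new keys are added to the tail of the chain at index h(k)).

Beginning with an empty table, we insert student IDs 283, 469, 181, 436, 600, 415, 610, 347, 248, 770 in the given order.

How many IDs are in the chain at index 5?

283 -> bucket 4
469 -> bucket 1
181 -> bucket 1 (collision)
436 -> bucket 4 (collision)
600 -> bucket 6
415 -> bucket 1 (collision)
610 -> bucket 7
347 -> bucket 5
248 -> bucket 5 (collision)
770 -> bucket 5 (collision)
Final buckets:
0: .
1: 469 -> 181 -> 415
2: .
3: .
4: 283 -> 436
5: 347 -> 248 -> 770
6: 600
7: 610
8: .

3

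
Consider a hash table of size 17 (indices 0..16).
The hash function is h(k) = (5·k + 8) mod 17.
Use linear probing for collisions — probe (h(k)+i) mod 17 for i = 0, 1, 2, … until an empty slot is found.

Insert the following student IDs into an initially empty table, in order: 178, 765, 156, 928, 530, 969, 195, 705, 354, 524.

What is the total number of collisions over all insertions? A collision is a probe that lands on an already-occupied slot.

11

178: h=14 => slot 14
765: h=8 => slot 8
156: h=6 => slot 6
928: h=7 => slot 7
530: h=6, probe 6,7,8,9 => slot 9
969: h=8, probe 8,9,10 => slot 10
195: h=14, probe 14,15 => slot 15
705: h=14, probe 14,15,16 => slot 16
354: h=10, probe 10,11 => slot 11
524: h=10, probe 10,11,12 => slot 12
Table: [_, _, _, _, _, _, 156, 928, 765, 530, 969, 354, 524, _, 178, 195, 705]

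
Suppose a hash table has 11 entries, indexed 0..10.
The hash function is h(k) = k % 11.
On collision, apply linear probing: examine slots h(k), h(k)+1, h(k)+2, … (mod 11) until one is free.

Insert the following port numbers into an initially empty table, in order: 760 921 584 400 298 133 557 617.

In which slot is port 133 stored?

5

760 hashes to 1; slot 1 is free → place at 1.
921 hashes to 8; slot 8 is free → place at 8.
584 hashes to 1; 1 taken → place at 2.
400 hashes to 4; slot 4 is free → place at 4.
298 hashes to 1; 1,2 taken → place at 3.
133 hashes to 1; 1,2,3,4 taken → place at 5.
557 hashes to 7; slot 7 is free → place at 7.
617 hashes to 1; 1,2,3,4,5 taken → place at 6.
Table: [-, 760, 584, 298, 400, 133, 617, 557, 921, -, -]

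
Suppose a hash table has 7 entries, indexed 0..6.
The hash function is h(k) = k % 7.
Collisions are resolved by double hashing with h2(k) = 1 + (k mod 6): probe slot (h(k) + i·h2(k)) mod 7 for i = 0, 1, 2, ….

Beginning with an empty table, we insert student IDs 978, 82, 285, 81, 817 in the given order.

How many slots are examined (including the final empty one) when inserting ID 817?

Insert 978: h=5, slot 5 empty -> index 5.
Insert 82: h=5, h2=5, slot 5 occupied -> index 3.
Insert 285: h=5, h2=4, slot 5 occupied -> index 2.
Insert 81: h=4, slot 4 empty -> index 4.
Insert 817: h=5, h2=2, slot 5 occupied -> index 0.
Table: [817, —, 285, 82, 81, 978, —]

2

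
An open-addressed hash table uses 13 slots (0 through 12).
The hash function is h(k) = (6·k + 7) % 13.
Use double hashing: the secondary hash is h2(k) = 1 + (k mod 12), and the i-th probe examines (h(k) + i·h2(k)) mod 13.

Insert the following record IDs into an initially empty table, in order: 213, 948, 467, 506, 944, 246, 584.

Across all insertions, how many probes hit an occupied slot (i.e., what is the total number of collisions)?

4

213 hashes to 11; slot 11 is free -> place at 11.
948 hashes to 1; slot 1 is free -> place at 1.
467 hashes to 1, h2=12; 1 taken -> place at 0.
506 hashes to 1, h2=3; 1 taken -> place at 4.
944 hashes to 3; slot 3 is free -> place at 3.
246 hashes to 1, h2=7; 1 taken -> place at 8.
584 hashes to 1, h2=9; 1 taken -> place at 10.
Table: [467, 948, ∅, 944, 506, ∅, ∅, ∅, 246, ∅, 584, 213, ∅]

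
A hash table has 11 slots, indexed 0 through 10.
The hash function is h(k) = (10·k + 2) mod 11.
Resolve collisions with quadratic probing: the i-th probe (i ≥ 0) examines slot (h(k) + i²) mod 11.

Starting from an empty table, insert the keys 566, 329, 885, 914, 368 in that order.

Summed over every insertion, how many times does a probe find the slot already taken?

566: h=8 => slot 8
329: h=3 => slot 3
885: h=8, probe 8,9 => slot 9
914: h=1 => slot 1
368: h=8, probe 8,9,1,6 => slot 6
Table: [∅, 914, ∅, 329, ∅, ∅, 368, ∅, 566, 885, ∅]

4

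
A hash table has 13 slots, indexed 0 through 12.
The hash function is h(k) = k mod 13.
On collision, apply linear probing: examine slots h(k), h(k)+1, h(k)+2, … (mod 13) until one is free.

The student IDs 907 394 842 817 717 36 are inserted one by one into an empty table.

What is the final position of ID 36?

907 hashes to 10; slot 10 is free -> place at 10.
394 hashes to 4; slot 4 is free -> place at 4.
842 hashes to 10; 10 taken -> place at 11.
817 hashes to 11; 11 taken -> place at 12.
717 hashes to 2; slot 2 is free -> place at 2.
36 hashes to 10; 10,11,12 taken -> place at 0.
Table: [36, -, 717, -, 394, -, -, -, -, -, 907, 842, 817]

0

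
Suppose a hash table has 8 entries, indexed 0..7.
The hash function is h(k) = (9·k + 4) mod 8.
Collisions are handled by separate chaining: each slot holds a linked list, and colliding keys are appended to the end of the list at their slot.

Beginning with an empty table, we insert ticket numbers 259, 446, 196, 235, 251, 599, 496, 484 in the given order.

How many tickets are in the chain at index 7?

3

259 -> bucket 7
446 -> bucket 2
196 -> bucket 0
235 -> bucket 7 (collision)
251 -> bucket 7 (collision)
599 -> bucket 3
496 -> bucket 4
484 -> bucket 0 (collision)
Final buckets:
0: 196 -> 484
1: ∅
2: 446
3: 599
4: 496
5: ∅
6: ∅
7: 259 -> 235 -> 251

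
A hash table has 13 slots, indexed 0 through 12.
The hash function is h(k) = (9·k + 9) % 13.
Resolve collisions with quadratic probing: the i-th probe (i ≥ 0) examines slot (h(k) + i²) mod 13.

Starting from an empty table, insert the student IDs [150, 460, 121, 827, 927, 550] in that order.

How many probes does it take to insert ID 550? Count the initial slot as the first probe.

Insert 150: h=7, slot 7 empty => index 7.
Insert 460: h=2, slot 2 empty => index 2.
Insert 121: h=6, slot 6 empty => index 6.
Insert 827: h=3, slot 3 empty => index 3.
Insert 927: h=6, slots 6,7 occupied => index 10.
Insert 550: h=6, slots 6,7,10,2 occupied => index 9.
Table: [—, —, 460, 827, —, —, 121, 150, —, 550, 927, —, —]

5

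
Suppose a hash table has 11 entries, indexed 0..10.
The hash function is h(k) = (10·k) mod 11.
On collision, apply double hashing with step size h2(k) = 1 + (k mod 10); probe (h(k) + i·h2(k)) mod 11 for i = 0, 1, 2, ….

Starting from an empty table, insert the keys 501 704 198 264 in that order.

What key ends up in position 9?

501: h=5 => slot 5
704: h=0 => slot 0
198: h=0, h2=9, probe 0,9 => slot 9
264: h=0, h2=5, probe 0,5,10 => slot 10
Table: [704, -, -, -, -, 501, -, -, -, 198, 264]

198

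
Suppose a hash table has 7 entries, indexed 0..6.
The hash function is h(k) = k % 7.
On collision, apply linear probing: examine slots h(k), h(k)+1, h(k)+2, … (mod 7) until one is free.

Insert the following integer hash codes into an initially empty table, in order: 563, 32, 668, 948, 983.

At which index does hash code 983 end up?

0

Insert 563: h=3, slot 3 empty → index 3.
Insert 32: h=4, slot 4 empty → index 4.
Insert 668: h=3, slots 3,4 occupied → index 5.
Insert 948: h=3, slots 3,4,5 occupied → index 6.
Insert 983: h=3, slots 3,4,5,6 occupied → index 0.
Table: [983, -, -, 563, 32, 668, 948]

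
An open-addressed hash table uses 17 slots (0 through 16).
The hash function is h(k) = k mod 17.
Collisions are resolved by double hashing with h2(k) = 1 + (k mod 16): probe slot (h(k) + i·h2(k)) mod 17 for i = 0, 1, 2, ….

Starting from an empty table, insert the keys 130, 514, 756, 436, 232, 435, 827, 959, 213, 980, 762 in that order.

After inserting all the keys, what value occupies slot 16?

436

Insert 130: h=11, slot 11 empty -> index 11.
Insert 514: h=4, slot 4 empty -> index 4.
Insert 756: h=8, slot 8 empty -> index 8.
Insert 436: h=11, h2=5, slot 11 occupied -> index 16.
Insert 232: h=11, h2=9, slot 11 occupied -> index 3.
Insert 435: h=10, slot 10 empty -> index 10.
Insert 827: h=11, h2=12, slot 11 occupied -> index 6.
Insert 959: h=7, slot 7 empty -> index 7.
Insert 213: h=9, slot 9 empty -> index 9.
Insert 980: h=11, h2=5, slots 11,16,4,9 occupied -> index 14.
Insert 762: h=14, h2=11, slots 14,8 occupied -> index 2.
Table: [_, _, 762, 232, 514, _, 827, 959, 756, 213, 435, 130, _, _, 980, _, 436]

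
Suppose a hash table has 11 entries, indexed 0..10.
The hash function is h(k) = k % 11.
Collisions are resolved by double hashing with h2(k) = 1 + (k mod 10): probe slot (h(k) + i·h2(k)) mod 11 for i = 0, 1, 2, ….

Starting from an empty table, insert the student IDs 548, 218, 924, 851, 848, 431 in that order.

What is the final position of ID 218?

548: h=9 → slot 9
218: h=9, h2=9, probe 9,7 → slot 7
924: h=0 → slot 0
851: h=4 → slot 4
848: h=1 → slot 1
431: h=2 → slot 2
Table: [924, 848, 431, ., 851, ., ., 218, ., 548, .]

7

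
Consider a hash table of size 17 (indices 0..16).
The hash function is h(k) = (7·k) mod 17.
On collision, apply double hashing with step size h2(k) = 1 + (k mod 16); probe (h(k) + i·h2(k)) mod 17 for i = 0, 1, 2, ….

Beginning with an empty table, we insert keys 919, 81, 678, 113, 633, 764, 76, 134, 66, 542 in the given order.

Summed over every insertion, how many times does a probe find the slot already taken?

6

Insert 919: h=7, slot 7 empty -> index 7.
Insert 81: h=6, slot 6 empty -> index 6.
Insert 678: h=3, slot 3 empty -> index 3.
Insert 113: h=9, slot 9 empty -> index 9.
Insert 633: h=11, slot 11 empty -> index 11.
Insert 764: h=10, slot 10 empty -> index 10.
Insert 76: h=5, slot 5 empty -> index 5.
Insert 134: h=3, h2=7, slots 3,10 occupied -> index 0.
Insert 66: h=3, h2=3, slots 3,6,9 occupied -> index 12.
Insert 542: h=3, h2=15, slot 3 occupied -> index 1.
Table: [134, 542, -, 678, -, 76, 81, 919, -, 113, 764, 633, 66, -, -, -, -]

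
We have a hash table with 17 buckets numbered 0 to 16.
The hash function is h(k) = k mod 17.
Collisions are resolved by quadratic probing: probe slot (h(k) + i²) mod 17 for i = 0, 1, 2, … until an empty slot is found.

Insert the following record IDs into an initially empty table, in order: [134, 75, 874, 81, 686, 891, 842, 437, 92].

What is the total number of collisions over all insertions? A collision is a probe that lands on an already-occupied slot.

134: h=15 → slot 15
75: h=7 → slot 7
874: h=7, probe 7,8 → slot 8
81: h=13 → slot 13
686: h=6 → slot 6
891: h=7, probe 7,8,11 → slot 11
842: h=9 → slot 9
437: h=12 → slot 12
92: h=7, probe 7,8,11,16 → slot 16
Table: [., ., ., ., ., ., 686, 75, 874, 842, ., 891, 437, 81, ., 134, 92]

6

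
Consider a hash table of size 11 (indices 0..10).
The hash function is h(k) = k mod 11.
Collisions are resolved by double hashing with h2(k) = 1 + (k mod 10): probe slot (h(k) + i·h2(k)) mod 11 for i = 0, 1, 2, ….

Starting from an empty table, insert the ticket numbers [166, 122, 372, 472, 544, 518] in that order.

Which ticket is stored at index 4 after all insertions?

166: h=1 -> slot 1
122: h=1, h2=3, probe 1,4 -> slot 4
372: h=9 -> slot 9
472: h=10 -> slot 10
544: h=5 -> slot 5
518: h=1, h2=9, probe 1,10,8 -> slot 8
Table: [-, 166, -, -, 122, 544, -, -, 518, 372, 472]

122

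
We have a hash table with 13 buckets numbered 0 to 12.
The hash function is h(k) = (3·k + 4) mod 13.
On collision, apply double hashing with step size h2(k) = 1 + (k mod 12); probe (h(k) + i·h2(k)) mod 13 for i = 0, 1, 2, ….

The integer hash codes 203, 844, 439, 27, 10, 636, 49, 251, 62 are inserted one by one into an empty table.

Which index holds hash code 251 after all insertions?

0

Insert 203: h=2, slot 2 empty → index 2.
Insert 844: h=1, slot 1 empty → index 1.
Insert 439: h=8, slot 8 empty → index 8.
Insert 27: h=7, slot 7 empty → index 7.
Insert 10: h=8, h2=11, slot 8 occupied → index 6.
Insert 636: h=1, h2=1, slots 1,2 occupied → index 3.
Insert 49: h=8, h2=2, slot 8 occupied → index 10.
Insert 251: h=3, h2=12, slots 3,2,1 occupied → index 0.
Insert 62: h=8, h2=3, slot 8 occupied → index 11.
Table: [251, 844, 203, 636, _, _, 10, 27, 439, _, 49, 62, _]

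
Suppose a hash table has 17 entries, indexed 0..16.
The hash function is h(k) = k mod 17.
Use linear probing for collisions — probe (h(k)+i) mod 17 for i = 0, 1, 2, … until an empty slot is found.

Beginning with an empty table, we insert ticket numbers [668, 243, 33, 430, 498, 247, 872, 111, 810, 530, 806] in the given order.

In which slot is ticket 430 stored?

7

668 hashes to 5; slot 5 is free → place at 5.
243 hashes to 5; 5 taken → place at 6.
33 hashes to 16; slot 16 is free → place at 16.
430 hashes to 5; 5,6 taken → place at 7.
498 hashes to 5; 5,6,7 taken → place at 8.
247 hashes to 9; slot 9 is free → place at 9.
872 hashes to 5; 5,6,7,8,9 taken → place at 10.
111 hashes to 9; 9,10 taken → place at 11.
810 hashes to 11; 11 taken → place at 12.
530 hashes to 3; slot 3 is free → place at 3.
806 hashes to 7; 7,8,9,10,11,12 taken → place at 13.
Table: [-, -, -, 530, -, 668, 243, 430, 498, 247, 872, 111, 810, 806, -, -, 33]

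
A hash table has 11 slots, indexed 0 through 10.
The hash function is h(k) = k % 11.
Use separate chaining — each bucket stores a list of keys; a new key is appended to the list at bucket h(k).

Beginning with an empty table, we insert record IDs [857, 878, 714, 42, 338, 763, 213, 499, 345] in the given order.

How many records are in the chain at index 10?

Insert 857: h=10, bucket 10 empty → new chain.
Insert 878: h=9, bucket 9 empty → new chain.
Insert 714: h=10, bucket 10 nonempty → append to chain.
Insert 42: h=9, bucket 9 nonempty → append to chain.
Insert 338: h=8, bucket 8 empty → new chain.
Insert 763: h=4, bucket 4 empty → new chain.
Insert 213: h=4, bucket 4 nonempty → append to chain.
Insert 499: h=4, bucket 4 nonempty → append to chain.
Insert 345: h=4, bucket 4 nonempty → append to chain.
Final buckets:
0: -
1: -
2: -
3: -
4: 763 -> 213 -> 499 -> 345
5: -
6: -
7: -
8: 338
9: 878 -> 42
10: 857 -> 714

2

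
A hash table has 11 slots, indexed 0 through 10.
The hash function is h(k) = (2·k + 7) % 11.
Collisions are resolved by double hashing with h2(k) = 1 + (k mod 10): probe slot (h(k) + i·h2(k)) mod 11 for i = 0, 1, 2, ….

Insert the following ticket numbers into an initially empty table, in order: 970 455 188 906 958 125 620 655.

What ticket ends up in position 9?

970: h=0 => slot 0
455: h=4 => slot 4
188: h=9 => slot 9
906: h=4, h2=7, probe 4,0,7 => slot 7
958: h=9, h2=9, probe 9,7,5 => slot 5
125: h=4, h2=6, probe 4,10 => slot 10
620: h=4, h2=1, probe 4,5,6 => slot 6
655: h=8 => slot 8
Table: [970, —, —, —, 455, 958, 620, 906, 655, 188, 125]

188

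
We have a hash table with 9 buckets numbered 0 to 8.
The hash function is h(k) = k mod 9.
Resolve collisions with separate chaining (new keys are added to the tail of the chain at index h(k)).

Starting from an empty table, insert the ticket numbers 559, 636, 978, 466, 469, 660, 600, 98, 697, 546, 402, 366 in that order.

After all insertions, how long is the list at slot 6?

559 → bucket 1
636 → bucket 6
978 → bucket 6 (collision)
466 → bucket 7
469 → bucket 1 (collision)
660 → bucket 3
600 → bucket 6 (collision)
98 → bucket 8
697 → bucket 4
546 → bucket 6 (collision)
402 → bucket 6 (collision)
366 → bucket 6 (collision)
Final buckets:
0: —
1: 559 -> 469
2: —
3: 660
4: 697
5: —
6: 636 -> 978 -> 600 -> 546 -> 402 -> 366
7: 466
8: 98

6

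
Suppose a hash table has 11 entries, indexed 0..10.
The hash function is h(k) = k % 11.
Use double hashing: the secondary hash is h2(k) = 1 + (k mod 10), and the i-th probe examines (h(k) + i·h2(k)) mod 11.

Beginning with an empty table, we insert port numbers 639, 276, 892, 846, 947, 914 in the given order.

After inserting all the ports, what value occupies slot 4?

892

Insert 639: h=1, slot 1 empty → index 1.
Insert 276: h=1, h2=7, slot 1 occupied → index 8.
Insert 892: h=1, h2=3, slot 1 occupied → index 4.
Insert 846: h=10, slot 10 empty → index 10.
Insert 947: h=1, h2=8, slot 1 occupied → index 9.
Insert 914: h=1, h2=5, slot 1 occupied → index 6.
Table: [∅, 639, ∅, ∅, 892, ∅, 914, ∅, 276, 947, 846]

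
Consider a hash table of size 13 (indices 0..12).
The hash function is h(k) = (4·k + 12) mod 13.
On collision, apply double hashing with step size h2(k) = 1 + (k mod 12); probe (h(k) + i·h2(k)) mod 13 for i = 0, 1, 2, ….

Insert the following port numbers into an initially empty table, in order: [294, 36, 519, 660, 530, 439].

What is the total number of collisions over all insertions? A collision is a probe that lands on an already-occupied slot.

Insert 294: h=5, slot 5 empty => index 5.
Insert 36: h=0, slot 0 empty => index 0.
Insert 519: h=8, slot 8 empty => index 8.
Insert 660: h=0, h2=1, slot 0 occupied => index 1.
Insert 530: h=0, h2=3, slot 0 occupied => index 3.
Insert 439: h=0, h2=8, slots 0,8,3 occupied => index 11.
Table: [36, 660, —, 530, —, 294, —, —, 519, —, —, 439, —]

5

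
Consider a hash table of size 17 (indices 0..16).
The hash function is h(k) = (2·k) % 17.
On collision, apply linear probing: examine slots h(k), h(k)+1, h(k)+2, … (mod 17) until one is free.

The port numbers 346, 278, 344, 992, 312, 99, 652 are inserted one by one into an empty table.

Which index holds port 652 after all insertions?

16

Insert 346: h=12, slot 12 empty → index 12.
Insert 278: h=12, slot 12 occupied → index 13.
Insert 344: h=8, slot 8 empty → index 8.
Insert 992: h=12, slots 12,13 occupied → index 14.
Insert 312: h=12, slots 12,13,14 occupied → index 15.
Insert 99: h=11, slot 11 empty → index 11.
Insert 652: h=12, slots 12,13,14,15 occupied → index 16.
Table: [_, _, _, _, _, _, _, _, 344, _, _, 99, 346, 278, 992, 312, 652]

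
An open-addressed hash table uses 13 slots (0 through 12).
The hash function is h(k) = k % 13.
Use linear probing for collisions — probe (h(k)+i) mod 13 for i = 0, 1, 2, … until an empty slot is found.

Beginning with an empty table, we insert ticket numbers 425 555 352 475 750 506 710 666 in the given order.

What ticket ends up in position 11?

750

Insert 425: h=9, slot 9 empty => index 9.
Insert 555: h=9, slot 9 occupied => index 10.
Insert 352: h=1, slot 1 empty => index 1.
Insert 475: h=7, slot 7 empty => index 7.
Insert 750: h=9, slots 9,10 occupied => index 11.
Insert 506: h=12, slot 12 empty => index 12.
Insert 710: h=8, slot 8 empty => index 8.
Insert 666: h=3, slot 3 empty => index 3.
Table: [—, 352, —, 666, —, —, —, 475, 710, 425, 555, 750, 506]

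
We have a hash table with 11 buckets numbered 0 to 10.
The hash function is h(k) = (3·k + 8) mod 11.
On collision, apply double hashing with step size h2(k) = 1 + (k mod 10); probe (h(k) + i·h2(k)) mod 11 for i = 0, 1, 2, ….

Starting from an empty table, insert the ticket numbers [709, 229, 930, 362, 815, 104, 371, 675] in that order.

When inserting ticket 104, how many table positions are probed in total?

709 hashes to 1; slot 1 is free → place at 1.
229 hashes to 2; slot 2 is free → place at 2.
930 hashes to 4; slot 4 is free → place at 4.
362 hashes to 5; slot 5 is free → place at 5.
815 hashes to 0; slot 0 is free → place at 0.
104 hashes to 1, h2=5; 1 taken → place at 6.
371 hashes to 10; slot 10 is free → place at 10.
675 hashes to 9; slot 9 is free → place at 9.
Table: [815, 709, 229, ., 930, 362, 104, ., ., 675, 371]

2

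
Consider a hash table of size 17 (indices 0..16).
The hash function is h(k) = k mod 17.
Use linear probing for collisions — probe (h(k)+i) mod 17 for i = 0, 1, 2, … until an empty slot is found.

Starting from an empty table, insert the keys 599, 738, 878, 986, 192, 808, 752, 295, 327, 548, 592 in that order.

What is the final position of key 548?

12

599 hashes to 4; slot 4 is free -> place at 4.
738 hashes to 7; slot 7 is free -> place at 7.
878 hashes to 11; slot 11 is free -> place at 11.
986 hashes to 0; slot 0 is free -> place at 0.
192 hashes to 5; slot 5 is free -> place at 5.
808 hashes to 9; slot 9 is free -> place at 9.
752 hashes to 4; 4,5 taken -> place at 6.
295 hashes to 6; 6,7 taken -> place at 8.
327 hashes to 4; 4,5,6,7,8,9 taken -> place at 10.
548 hashes to 4; 4,5,6,7,8,9,10,11 taken -> place at 12.
592 hashes to 14; slot 14 is free -> place at 14.
Table: [986, -, -, -, 599, 192, 752, 738, 295, 808, 327, 878, 548, -, 592, -, -]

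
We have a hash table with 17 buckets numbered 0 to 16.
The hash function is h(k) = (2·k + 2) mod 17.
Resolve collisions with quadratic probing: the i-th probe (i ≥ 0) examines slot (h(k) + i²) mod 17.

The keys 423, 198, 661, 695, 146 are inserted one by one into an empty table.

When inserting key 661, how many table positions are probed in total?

Insert 423: h=15, slot 15 empty -> index 15.
Insert 198: h=7, slot 7 empty -> index 7.
Insert 661: h=15, slot 15 occupied -> index 16.
Insert 695: h=15, slots 15,16 occupied -> index 2.
Insert 146: h=5, slot 5 empty -> index 5.
Table: [., ., 695, ., ., 146, ., 198, ., ., ., ., ., ., ., 423, 661]

2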